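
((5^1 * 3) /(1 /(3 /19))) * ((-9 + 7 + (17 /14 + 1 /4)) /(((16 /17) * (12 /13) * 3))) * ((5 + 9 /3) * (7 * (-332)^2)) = -114185175 /38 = -3004873.03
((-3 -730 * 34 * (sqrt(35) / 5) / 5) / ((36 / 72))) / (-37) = 6 / 37 + 9928 * sqrt(35) / 185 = 317.65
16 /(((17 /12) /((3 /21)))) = 1.61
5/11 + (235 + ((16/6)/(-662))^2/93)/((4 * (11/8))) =43558714607/1008728127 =43.18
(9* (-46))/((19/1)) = -414/19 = -21.79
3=3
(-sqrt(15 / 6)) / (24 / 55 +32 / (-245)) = -2695 * sqrt(10) / 1648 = -5.17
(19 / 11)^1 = 19 / 11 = 1.73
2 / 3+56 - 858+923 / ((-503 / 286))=-1326.14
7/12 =0.58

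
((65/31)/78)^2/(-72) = -25/2490912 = -0.00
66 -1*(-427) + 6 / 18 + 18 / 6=1489 / 3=496.33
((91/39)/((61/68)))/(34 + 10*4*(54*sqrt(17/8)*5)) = -238/667031889 + 6300*sqrt(34)/222343963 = 0.00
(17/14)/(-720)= -17/10080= -0.00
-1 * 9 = -9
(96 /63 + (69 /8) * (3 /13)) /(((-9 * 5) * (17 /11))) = -16885 /334152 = -0.05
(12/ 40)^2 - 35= -3491/ 100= -34.91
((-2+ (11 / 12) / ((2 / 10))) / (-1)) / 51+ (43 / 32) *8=1637 / 153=10.70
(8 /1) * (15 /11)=120 /11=10.91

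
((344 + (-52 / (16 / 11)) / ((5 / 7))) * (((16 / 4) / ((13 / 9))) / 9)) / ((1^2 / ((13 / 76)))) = 5879 / 380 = 15.47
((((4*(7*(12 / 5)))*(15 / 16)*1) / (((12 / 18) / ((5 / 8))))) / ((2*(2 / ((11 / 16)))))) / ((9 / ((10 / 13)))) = 5775 / 6656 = 0.87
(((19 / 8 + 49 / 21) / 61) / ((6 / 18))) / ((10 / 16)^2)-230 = -349846 / 1525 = -229.41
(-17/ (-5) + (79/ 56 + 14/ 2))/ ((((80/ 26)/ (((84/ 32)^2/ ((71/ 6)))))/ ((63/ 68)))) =511893837/ 247193600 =2.07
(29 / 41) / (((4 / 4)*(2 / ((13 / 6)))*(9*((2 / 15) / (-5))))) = -9425 / 2952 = -3.19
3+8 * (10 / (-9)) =-53 / 9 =-5.89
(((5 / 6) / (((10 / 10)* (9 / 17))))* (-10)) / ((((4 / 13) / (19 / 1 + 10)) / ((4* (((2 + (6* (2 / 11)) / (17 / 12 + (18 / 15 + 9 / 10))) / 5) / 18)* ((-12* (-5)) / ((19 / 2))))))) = -3436505800 / 3572019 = -962.06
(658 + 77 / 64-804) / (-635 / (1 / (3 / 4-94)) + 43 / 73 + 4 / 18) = -6088419 / 2489853872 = -0.00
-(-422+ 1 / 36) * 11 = 167101 / 36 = 4641.69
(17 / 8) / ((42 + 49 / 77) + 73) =187 / 10176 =0.02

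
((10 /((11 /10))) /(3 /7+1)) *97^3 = 63887110 /11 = 5807919.09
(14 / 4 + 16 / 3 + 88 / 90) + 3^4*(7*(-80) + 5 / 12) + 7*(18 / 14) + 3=-8154799 / 180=-45304.44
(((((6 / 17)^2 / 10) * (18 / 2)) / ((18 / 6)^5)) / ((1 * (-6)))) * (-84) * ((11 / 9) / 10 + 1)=1414 / 195075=0.01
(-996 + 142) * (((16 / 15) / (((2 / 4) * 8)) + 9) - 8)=-16226 / 15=-1081.73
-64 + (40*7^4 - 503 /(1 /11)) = 90443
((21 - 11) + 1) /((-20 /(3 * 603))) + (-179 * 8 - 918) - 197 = -70839 /20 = -3541.95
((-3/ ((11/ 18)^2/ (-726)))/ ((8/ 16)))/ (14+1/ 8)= 93312/ 113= 825.77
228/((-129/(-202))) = 15352/43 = 357.02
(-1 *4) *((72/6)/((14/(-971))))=23304/7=3329.14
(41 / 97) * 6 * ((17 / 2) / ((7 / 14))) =4182 / 97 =43.11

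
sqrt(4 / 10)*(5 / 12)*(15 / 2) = 5*sqrt(10) / 8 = 1.98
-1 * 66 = -66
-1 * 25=-25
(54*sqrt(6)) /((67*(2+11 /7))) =378*sqrt(6) /1675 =0.55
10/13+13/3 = 199/39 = 5.10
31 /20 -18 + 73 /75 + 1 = -14.48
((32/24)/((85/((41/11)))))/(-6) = -82/8415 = -0.01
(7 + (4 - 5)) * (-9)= -54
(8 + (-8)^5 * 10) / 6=-54612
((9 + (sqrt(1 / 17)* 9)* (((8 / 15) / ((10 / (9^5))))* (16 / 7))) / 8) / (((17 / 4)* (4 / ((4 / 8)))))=9 / 272 + 708588* sqrt(17) / 50575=57.80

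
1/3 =0.33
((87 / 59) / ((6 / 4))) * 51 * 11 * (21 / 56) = 48807 / 236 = 206.81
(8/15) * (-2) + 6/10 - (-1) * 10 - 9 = 8/15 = 0.53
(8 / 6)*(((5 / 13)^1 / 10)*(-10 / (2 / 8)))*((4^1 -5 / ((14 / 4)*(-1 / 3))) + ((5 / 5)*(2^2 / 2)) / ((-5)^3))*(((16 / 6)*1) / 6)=-17152 / 2275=-7.54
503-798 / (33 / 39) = -4841 / 11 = -440.09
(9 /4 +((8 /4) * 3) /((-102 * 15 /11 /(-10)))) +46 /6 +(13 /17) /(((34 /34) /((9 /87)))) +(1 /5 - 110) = -99.37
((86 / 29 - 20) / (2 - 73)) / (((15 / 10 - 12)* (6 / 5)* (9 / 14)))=-0.03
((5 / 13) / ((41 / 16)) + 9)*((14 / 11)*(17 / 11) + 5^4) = 369983851 / 64493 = 5736.81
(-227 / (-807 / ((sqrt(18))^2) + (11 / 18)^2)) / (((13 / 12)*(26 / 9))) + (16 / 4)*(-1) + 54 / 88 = -187982257 / 107115580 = -1.75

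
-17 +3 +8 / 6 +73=181 / 3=60.33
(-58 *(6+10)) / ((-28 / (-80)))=-18560 / 7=-2651.43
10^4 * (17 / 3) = 170000 / 3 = 56666.67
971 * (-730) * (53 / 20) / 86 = -3756799 / 172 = -21841.85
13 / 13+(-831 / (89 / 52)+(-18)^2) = -14287 / 89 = -160.53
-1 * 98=-98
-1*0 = 0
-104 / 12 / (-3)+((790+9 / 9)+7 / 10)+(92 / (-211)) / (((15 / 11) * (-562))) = 4240080319 / 5336190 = 794.59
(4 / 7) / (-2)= -2 / 7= -0.29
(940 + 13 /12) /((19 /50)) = 282325 /114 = 2476.54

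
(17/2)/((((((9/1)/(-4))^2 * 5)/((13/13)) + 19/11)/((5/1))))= 7480/4759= 1.57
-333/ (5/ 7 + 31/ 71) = -165501/ 572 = -289.34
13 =13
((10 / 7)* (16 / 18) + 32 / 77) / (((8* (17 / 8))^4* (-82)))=-584 / 2373082173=-0.00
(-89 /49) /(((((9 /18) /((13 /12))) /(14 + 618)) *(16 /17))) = -1553851 /588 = -2642.60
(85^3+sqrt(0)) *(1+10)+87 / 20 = 135107587 / 20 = 6755379.35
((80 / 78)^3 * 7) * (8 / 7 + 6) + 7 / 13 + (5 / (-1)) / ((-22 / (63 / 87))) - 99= -1678499825 / 37845522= -44.35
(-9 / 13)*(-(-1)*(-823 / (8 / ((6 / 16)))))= 22221 / 832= 26.71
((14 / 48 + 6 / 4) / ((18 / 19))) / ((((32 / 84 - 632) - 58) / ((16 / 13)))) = -5719 / 1694394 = -0.00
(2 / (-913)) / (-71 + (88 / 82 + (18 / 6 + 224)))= -41 / 2939860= -0.00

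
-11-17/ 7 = -94/ 7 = -13.43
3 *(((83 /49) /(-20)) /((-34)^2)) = -249 /1132880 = -0.00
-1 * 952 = -952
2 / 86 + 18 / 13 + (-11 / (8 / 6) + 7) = 353 / 2236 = 0.16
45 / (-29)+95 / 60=0.03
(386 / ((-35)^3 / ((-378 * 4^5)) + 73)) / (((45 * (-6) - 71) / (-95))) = 2027704320 / 1378571953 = 1.47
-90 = -90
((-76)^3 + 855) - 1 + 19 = -438103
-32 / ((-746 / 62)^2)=-30752 / 139129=-0.22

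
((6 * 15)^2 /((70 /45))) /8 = 18225 /28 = 650.89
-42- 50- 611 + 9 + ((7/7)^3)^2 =-693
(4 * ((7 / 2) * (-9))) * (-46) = 5796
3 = 3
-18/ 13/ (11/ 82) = -1476/ 143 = -10.32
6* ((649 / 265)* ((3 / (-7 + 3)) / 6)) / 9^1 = -649 / 3180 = -0.20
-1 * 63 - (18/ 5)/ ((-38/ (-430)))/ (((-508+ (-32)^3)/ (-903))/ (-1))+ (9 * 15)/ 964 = -3136527405/ 50790268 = -61.75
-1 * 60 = -60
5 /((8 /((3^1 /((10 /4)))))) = 3 /4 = 0.75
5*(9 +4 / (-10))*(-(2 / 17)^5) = -0.00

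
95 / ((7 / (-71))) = -6745 / 7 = -963.57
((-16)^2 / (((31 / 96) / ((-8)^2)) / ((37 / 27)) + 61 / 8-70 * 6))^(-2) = 976428067126801 / 376307854606336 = 2.59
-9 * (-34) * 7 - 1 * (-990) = 3132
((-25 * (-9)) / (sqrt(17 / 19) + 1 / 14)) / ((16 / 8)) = -29925 / 3313 + 22050 * sqrt(323) / 3313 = 110.58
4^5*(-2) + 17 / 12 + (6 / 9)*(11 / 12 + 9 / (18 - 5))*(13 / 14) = -2045.59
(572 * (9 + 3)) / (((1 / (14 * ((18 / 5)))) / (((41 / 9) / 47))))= 7879872 / 235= 33531.37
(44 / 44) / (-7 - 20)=-1 / 27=-0.04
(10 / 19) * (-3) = -30 / 19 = -1.58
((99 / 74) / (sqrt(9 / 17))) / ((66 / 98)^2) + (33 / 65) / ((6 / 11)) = 121 / 130 + 2401 * sqrt(17) / 2442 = 4.98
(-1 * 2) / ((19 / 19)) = -2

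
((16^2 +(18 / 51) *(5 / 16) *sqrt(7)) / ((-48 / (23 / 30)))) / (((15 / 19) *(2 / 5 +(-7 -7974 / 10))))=0.01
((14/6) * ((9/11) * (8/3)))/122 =28/671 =0.04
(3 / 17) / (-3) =-1 / 17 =-0.06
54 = 54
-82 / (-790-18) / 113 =0.00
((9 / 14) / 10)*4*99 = 891 / 35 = 25.46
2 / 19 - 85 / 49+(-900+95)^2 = 648023.37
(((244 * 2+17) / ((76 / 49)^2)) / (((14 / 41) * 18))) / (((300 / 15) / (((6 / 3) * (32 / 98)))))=28987 / 25992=1.12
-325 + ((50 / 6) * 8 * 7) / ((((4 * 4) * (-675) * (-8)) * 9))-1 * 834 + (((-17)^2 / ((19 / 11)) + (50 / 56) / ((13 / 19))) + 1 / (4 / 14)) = -19902437309 / 20167056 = -986.88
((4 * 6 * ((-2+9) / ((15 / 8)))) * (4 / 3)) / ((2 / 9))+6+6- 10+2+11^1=2763 / 5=552.60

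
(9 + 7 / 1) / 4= 4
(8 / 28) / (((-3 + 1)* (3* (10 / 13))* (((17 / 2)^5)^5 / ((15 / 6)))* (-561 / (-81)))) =-981467136 / 7553751282764058714031897118293613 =-0.00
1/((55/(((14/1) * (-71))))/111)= -2006.07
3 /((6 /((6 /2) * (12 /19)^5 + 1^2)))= 3222595 /4952198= 0.65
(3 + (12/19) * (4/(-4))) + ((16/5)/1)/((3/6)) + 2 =1023/95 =10.77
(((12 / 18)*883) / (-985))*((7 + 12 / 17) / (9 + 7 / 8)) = -1850768 / 3968565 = -0.47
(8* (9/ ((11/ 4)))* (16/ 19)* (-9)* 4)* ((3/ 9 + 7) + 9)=-2709504/ 209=-12964.13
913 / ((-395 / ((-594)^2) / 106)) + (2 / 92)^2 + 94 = -72254470687853 / 835820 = -86447405.77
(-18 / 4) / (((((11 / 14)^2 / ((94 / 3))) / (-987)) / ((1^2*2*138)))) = 7528378032 / 121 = 62218000.26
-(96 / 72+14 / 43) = -214 / 129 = -1.66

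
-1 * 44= -44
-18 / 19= -0.95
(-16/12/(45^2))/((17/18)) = -8/11475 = -0.00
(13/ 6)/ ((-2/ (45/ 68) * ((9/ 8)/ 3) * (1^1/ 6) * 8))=-1.43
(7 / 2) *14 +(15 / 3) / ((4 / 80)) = 149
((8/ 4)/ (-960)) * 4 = -1/ 120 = -0.01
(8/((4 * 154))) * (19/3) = 19/231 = 0.08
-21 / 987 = -1 / 47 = -0.02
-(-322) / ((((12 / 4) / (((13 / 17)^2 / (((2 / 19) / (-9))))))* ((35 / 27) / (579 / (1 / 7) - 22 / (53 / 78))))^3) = -3915717572996088715117578037046481 / 88041457070318500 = -44475837898373427.73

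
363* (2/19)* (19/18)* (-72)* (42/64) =-7623/4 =-1905.75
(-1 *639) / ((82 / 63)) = -40257 / 82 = -490.94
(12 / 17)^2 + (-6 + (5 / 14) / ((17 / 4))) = -10960 / 2023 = -5.42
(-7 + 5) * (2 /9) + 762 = 6854 /9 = 761.56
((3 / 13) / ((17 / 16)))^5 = 254803968 / 527182965101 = 0.00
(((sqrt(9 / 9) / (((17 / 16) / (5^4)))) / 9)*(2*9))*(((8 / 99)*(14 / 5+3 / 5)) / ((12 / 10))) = 80000 / 297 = 269.36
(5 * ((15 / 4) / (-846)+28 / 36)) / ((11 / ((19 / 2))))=248615 / 74448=3.34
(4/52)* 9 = 9/13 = 0.69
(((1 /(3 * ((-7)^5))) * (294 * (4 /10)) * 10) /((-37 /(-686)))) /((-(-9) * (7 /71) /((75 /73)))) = -0.50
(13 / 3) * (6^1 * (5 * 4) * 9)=4680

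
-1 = -1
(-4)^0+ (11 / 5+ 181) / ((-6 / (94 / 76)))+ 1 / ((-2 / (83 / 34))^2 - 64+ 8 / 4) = -36.78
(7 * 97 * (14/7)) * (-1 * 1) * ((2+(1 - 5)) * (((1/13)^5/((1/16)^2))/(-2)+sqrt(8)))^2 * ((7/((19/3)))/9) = -13978483658505408/2619311345131+19468288 * sqrt(2)/21163701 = -5335.40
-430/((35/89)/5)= -38270/7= -5467.14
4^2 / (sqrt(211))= 16 *sqrt(211) / 211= 1.10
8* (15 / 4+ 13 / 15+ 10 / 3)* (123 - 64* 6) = -82998 / 5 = -16599.60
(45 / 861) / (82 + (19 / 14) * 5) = 30 / 50963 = 0.00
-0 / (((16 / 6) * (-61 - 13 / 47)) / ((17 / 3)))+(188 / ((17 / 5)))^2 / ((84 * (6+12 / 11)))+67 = 17073247 / 236691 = 72.13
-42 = -42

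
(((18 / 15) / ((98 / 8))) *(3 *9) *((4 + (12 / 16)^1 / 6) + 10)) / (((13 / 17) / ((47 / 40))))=7313247 / 127400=57.40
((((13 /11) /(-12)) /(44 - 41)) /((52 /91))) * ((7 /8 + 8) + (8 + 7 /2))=-14833 /12672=-1.17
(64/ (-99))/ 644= -16/ 15939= -0.00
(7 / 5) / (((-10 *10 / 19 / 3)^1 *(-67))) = 399 / 33500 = 0.01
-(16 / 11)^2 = -256 / 121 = -2.12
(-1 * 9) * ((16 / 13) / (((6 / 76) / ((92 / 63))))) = -55936 / 273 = -204.89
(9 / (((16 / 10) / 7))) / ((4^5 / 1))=315 / 8192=0.04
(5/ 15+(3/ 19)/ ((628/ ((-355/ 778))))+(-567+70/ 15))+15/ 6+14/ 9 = -46615076149/ 83547864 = -557.94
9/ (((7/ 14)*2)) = 9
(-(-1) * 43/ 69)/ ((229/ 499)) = 21457/ 15801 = 1.36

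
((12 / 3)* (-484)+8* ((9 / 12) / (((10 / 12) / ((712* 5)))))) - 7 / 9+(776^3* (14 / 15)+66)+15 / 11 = 215899084592 / 495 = 436159766.85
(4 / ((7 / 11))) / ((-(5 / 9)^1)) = -396 / 35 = -11.31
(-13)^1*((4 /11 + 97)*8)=-111384 /11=-10125.82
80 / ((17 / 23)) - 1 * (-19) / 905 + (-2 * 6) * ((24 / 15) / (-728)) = 151599517 / 1400035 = 108.28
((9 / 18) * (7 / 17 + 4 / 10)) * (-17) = -69 / 10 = -6.90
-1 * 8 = -8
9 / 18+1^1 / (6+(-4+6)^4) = 0.55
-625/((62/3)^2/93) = -16875/124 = -136.09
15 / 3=5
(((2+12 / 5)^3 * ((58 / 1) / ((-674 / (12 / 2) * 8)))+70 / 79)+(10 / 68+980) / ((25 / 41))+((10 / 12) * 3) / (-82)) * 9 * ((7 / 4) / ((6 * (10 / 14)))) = 2186030252506989 / 371124620000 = 5890.29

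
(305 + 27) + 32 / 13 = 4348 / 13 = 334.46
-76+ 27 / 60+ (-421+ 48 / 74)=-366967 / 740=-495.90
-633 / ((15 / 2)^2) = -844 / 75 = -11.25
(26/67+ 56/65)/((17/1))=5442/74035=0.07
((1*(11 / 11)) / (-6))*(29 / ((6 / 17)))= -493 / 36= -13.69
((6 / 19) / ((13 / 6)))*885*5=159300 / 247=644.94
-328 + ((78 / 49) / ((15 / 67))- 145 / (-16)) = -1222363 / 3920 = -311.83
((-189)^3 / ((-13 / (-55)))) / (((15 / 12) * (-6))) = 49509306 / 13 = 3808408.15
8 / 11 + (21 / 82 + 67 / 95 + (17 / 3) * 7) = 41.36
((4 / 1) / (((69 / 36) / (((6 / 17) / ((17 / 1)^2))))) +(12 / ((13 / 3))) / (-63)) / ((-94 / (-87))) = -18521778 / 483296723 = -0.04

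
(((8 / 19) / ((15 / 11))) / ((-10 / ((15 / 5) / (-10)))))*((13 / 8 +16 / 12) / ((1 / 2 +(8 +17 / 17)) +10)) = 781 / 555750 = 0.00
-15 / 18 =-0.83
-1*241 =-241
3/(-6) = -1/2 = -0.50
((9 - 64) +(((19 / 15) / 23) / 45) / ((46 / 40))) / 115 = -3927749 / 8212725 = -0.48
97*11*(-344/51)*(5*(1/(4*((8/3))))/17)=-229405/1156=-198.45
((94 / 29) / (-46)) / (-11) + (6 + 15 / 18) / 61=318019 / 2685342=0.12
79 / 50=1.58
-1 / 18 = -0.06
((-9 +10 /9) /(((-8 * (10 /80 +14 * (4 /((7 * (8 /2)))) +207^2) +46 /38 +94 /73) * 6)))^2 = 9697719529 /659232397724028762384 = 0.00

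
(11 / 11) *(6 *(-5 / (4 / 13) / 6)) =-65 / 4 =-16.25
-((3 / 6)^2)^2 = -1 / 16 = -0.06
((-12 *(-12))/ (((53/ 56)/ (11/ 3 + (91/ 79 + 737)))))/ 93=157526656/ 129797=1213.64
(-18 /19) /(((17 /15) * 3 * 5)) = -0.06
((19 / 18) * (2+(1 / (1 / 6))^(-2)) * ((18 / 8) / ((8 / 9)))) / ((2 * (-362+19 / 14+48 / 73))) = -708757 / 94183680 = -0.01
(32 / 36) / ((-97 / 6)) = -16 / 291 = -0.05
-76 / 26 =-38 / 13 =-2.92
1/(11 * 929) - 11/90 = -112319/919710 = -0.12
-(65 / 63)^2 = -4225 / 3969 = -1.06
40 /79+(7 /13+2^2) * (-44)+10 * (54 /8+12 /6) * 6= 325.81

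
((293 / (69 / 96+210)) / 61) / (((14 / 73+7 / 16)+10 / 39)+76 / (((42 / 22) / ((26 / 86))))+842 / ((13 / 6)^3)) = 7241974544896 / 30405238432126261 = 0.00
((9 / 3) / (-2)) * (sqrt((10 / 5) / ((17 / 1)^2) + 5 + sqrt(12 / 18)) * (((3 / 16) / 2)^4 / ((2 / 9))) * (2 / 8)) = -729 * sqrt(867 * sqrt(6) + 13023) / 285212672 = -0.00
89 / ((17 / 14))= 1246 / 17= 73.29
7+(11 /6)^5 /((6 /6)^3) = 215483 /7776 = 27.71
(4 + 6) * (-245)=-2450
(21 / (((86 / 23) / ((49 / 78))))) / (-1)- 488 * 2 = -2190225 / 2236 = -979.53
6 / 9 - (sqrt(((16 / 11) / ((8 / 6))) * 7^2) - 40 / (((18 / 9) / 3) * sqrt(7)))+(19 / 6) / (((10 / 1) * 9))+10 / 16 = -14 * sqrt(33) / 11+1433 / 1080+60 * sqrt(7) / 7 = 16.69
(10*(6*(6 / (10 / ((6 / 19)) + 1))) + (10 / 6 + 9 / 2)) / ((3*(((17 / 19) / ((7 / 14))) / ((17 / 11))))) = 96007 / 19404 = 4.95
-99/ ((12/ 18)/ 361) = -107217/ 2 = -53608.50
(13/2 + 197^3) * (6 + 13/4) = 565758083/8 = 70719760.38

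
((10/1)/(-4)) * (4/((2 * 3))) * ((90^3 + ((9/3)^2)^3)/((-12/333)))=134999865/4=33749966.25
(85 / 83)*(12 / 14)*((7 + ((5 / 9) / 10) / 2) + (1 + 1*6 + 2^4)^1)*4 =183770 / 1743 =105.43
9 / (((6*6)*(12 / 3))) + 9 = 145 / 16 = 9.06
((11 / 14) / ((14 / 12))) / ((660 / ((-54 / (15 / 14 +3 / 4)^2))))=-24 / 1445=-0.02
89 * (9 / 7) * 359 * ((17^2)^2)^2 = 2005941833976519 / 7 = 286563119139502.71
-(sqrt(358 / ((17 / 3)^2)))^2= -3222 / 289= -11.15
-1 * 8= -8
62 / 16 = 31 / 8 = 3.88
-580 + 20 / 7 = -577.14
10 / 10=1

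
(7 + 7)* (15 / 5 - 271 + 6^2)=-3248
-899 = -899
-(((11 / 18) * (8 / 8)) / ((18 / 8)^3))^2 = -123904 / 43046721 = -0.00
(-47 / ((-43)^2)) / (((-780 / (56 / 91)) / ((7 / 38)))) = 329 / 89057085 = 0.00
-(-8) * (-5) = -40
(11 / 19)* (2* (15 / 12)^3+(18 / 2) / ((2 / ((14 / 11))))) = 3391 / 608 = 5.58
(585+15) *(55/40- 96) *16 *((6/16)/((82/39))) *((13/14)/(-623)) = 241.48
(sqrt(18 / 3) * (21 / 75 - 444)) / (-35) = 11093 * sqrt(6) / 875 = 31.05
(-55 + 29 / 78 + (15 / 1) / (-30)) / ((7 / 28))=-8600 / 39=-220.51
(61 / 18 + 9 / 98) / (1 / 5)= 7675 / 441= 17.40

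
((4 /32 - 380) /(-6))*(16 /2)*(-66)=-33429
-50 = -50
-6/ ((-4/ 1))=3/ 2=1.50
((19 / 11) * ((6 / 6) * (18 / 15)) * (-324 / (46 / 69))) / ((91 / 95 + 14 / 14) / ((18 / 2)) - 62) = 789507 / 48422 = 16.30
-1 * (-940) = 940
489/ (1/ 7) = 3423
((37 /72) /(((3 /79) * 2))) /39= 2923 /16848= 0.17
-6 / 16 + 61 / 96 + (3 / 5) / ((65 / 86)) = 32893 / 31200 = 1.05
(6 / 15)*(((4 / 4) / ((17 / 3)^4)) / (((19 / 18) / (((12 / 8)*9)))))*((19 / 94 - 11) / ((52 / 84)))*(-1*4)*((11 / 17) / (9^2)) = 45579996 / 16483119913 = 0.00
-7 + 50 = 43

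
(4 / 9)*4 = 1.78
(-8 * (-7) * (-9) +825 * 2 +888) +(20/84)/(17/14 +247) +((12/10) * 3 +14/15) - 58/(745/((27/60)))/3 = 6332976281/3106650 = 2038.52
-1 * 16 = -16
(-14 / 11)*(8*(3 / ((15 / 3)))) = -336 / 55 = -6.11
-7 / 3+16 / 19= -85 / 57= -1.49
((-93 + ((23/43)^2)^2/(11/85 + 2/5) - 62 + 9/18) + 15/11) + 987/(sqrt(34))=-103556804587/676922598 + 987 * sqrt(34)/34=16.29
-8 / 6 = -4 / 3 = -1.33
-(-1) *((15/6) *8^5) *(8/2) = 327680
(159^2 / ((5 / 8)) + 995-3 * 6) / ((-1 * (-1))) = 207133 / 5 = 41426.60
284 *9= 2556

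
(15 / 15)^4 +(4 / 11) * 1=15 / 11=1.36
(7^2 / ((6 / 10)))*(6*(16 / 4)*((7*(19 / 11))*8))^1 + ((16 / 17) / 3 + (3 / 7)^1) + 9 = 189595.20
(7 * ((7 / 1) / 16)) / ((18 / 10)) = 245 / 144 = 1.70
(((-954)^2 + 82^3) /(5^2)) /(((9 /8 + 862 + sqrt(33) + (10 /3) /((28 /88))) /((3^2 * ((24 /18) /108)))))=2402340631712 /323085507495- 4583213824 * sqrt(33) /538475845825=7.39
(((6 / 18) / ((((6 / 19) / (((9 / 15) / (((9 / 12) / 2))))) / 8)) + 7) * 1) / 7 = 923 / 315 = 2.93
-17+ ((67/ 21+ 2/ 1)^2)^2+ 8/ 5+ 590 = 1264534718/ 972405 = 1300.42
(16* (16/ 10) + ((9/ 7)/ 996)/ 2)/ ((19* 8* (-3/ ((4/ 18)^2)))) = -594959/ 214598160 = -0.00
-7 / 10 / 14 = -1 / 20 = -0.05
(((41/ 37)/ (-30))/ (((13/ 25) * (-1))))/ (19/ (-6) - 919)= -205/ 2661373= -0.00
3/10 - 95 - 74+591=4223/10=422.30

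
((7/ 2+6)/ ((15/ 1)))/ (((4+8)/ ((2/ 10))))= 19/ 1800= 0.01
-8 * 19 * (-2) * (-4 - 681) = -208240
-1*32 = -32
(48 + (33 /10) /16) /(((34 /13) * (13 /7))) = 53991 /5440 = 9.92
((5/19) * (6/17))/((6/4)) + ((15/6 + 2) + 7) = 7469/646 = 11.56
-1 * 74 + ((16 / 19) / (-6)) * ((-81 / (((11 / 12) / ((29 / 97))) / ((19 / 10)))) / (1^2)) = -357206 / 5335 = -66.96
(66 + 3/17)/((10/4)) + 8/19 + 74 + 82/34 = 33367/323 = 103.30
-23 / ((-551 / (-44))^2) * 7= -1.03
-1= -1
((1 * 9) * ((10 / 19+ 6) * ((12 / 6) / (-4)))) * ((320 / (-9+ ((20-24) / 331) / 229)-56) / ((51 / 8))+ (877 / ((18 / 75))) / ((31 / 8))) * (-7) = 8413396258680 / 44069797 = 190910.71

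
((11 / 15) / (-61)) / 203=-11 / 185745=-0.00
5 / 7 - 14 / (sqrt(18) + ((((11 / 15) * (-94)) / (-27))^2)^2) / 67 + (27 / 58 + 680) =2171508033810751171875 * sqrt(2) / 6190972799591726736694163 + 1712156760339949581296998565117 / 2513534956634241055097830178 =681.18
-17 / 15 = -1.13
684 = 684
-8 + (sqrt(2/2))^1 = -7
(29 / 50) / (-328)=-29 / 16400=-0.00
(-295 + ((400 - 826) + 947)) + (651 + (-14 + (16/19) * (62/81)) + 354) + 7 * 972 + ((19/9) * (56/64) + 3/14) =691515085/86184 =8023.71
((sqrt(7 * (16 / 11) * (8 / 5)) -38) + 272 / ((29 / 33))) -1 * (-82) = 8 * sqrt(770) / 55 + 10252 / 29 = 357.55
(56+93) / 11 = 149 / 11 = 13.55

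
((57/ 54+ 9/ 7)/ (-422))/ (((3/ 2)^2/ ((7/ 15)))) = -59/ 51273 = -0.00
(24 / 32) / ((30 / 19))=19 / 40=0.48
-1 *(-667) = 667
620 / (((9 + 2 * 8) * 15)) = 124 / 75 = 1.65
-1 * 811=-811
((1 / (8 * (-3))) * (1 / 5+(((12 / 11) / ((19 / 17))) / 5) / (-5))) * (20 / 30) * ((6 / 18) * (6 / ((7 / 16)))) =-6728 / 329175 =-0.02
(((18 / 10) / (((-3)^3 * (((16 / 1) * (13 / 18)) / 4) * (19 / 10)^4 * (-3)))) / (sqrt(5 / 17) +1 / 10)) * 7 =-170000 / 116897937 +100000 * sqrt(85) / 116897937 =0.01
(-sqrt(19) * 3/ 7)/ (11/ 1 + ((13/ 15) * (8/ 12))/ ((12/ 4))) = -0.17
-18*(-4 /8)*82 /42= 123 /7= 17.57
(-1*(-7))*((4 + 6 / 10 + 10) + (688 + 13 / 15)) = 73864 / 15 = 4924.27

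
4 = 4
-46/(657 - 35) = -23/311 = -0.07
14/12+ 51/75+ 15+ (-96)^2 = 1384927/150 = 9232.85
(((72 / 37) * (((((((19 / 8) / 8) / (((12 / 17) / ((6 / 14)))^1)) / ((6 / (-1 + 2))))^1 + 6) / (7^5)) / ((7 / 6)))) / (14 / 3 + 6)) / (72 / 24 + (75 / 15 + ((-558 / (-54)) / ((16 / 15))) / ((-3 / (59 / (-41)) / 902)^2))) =15754905 / 509273381304144128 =0.00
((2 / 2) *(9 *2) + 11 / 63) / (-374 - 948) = -1145 / 83286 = -0.01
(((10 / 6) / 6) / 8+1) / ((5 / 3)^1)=149 / 240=0.62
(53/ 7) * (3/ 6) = 53/ 14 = 3.79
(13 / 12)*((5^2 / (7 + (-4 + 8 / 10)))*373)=606125 / 228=2658.44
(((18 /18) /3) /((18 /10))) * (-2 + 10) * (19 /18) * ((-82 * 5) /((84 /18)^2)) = -38950 /1323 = -29.44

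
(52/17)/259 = 52/4403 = 0.01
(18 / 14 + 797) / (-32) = -1397 / 56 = -24.95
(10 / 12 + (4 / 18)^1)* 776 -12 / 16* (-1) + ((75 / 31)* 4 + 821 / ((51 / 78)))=39560141 / 18972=2085.19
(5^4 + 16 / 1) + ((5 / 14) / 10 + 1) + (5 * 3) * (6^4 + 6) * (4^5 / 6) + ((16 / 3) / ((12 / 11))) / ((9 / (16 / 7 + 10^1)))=7560987433 / 2268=3333768.71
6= 6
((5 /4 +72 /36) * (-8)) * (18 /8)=-117 /2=-58.50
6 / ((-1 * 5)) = -6 / 5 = -1.20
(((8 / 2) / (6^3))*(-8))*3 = -4 / 9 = -0.44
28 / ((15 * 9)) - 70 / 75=-98 / 135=-0.73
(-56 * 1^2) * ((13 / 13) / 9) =-56 / 9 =-6.22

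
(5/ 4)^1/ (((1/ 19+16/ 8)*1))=95/ 156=0.61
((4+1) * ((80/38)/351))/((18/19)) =100/3159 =0.03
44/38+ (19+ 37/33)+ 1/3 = 4517/209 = 21.61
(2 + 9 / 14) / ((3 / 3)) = 37 / 14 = 2.64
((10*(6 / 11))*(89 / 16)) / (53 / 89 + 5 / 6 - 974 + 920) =-356445 / 617606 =-0.58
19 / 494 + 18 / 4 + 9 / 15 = 334 / 65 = 5.14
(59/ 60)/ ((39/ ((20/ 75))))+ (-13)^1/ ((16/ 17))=-1938331/ 140400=-13.81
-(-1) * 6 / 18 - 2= -5 / 3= -1.67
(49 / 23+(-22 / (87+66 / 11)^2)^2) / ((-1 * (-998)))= 0.00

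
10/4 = 5/2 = 2.50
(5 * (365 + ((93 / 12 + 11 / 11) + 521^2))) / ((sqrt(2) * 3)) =5436295 * sqrt(2) / 24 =320336.75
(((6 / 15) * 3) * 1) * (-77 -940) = -6102 / 5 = -1220.40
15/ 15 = 1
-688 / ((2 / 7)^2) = -8428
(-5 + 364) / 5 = 359 / 5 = 71.80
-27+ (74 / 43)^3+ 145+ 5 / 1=10184585 / 79507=128.10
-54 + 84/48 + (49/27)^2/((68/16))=-2551721/49572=-51.48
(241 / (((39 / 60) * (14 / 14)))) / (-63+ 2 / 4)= -1928 / 325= -5.93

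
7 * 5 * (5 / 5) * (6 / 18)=11.67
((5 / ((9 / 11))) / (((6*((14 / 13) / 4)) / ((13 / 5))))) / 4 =1859 / 756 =2.46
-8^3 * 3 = -1536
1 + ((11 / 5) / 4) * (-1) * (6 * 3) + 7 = -19 / 10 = -1.90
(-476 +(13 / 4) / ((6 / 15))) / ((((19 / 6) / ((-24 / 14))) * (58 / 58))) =1773 / 7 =253.29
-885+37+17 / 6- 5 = -5101 / 6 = -850.17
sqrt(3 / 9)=sqrt(3) / 3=0.58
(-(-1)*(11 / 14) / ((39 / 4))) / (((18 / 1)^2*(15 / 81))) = 0.00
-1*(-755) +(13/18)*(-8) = 6743/9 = 749.22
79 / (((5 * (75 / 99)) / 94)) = 245058 / 125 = 1960.46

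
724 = 724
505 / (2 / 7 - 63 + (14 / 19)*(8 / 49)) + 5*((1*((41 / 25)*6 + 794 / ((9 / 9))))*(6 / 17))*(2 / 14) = 38553281 / 198135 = 194.58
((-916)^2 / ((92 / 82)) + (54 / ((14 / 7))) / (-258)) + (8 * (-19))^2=770958.16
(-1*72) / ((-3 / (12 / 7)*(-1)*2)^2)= -288 / 49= -5.88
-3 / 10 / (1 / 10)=-3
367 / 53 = 6.92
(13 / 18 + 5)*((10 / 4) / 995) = 103 / 7164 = 0.01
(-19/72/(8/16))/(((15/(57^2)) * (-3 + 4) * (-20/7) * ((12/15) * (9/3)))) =48013/2880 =16.67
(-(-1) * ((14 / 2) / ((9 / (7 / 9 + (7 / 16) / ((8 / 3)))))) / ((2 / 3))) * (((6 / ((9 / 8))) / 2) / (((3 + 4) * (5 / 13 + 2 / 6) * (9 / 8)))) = 2015 / 3888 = 0.52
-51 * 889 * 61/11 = -2765679/11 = -251425.36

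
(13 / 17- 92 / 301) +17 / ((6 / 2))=94036 / 15351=6.13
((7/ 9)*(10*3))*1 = 70/ 3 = 23.33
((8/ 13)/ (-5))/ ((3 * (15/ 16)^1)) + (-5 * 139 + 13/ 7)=-14192996/ 20475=-693.19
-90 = -90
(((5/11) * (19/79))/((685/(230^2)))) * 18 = 18091800/119053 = 151.96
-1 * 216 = -216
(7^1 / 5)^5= 16807 / 3125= 5.38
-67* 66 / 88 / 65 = -201 / 260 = -0.77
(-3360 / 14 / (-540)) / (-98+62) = -1 / 81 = -0.01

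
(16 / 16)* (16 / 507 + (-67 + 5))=-31418 / 507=-61.97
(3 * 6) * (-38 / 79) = -684 / 79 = -8.66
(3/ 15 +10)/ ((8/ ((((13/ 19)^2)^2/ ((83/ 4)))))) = 1456611/ 108166430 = 0.01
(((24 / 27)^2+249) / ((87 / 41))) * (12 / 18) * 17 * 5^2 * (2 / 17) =82955300 / 21141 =3923.91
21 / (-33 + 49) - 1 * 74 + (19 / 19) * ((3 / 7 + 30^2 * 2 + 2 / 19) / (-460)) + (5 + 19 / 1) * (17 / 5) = 1223183 / 244720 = 5.00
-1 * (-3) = 3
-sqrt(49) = -7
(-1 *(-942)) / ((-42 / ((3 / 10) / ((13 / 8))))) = -1884 / 455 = -4.14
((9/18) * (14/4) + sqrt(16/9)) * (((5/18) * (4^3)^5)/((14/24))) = 99321118720/63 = 1576525693.97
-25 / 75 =-1 / 3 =-0.33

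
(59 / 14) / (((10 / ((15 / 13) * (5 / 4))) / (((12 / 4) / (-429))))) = -0.00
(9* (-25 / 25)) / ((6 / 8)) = -12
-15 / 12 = -5 / 4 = -1.25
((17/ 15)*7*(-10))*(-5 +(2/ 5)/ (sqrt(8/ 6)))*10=11900/ 3 -476*sqrt(3)/ 3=3691.85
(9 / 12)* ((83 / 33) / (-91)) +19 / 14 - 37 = -142797 / 4004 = -35.66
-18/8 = -9/4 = -2.25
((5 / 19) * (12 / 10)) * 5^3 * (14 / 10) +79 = 2551 / 19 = 134.26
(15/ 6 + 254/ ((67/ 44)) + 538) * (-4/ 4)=-707.31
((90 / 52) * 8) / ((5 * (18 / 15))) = 30 / 13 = 2.31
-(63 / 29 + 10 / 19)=-1487 / 551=-2.70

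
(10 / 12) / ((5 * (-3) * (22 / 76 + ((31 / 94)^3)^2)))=-6553762920032 / 34300317291723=-0.19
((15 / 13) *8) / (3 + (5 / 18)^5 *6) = 37791360 / 12322817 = 3.07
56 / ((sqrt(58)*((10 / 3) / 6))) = 252*sqrt(58) / 145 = 13.24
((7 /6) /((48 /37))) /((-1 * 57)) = -259 /16416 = -0.02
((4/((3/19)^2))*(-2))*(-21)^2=-141512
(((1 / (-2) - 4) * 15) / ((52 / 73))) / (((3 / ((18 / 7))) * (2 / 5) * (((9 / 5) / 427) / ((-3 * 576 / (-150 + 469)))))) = 1082079000 / 4147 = 260930.55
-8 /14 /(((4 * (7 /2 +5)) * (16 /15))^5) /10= -151875 /166748733046784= -0.00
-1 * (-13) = 13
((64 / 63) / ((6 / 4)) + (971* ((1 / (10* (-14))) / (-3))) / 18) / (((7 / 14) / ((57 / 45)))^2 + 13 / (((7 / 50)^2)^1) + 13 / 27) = 15391957 / 12683275030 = 0.00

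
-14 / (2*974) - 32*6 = -192.01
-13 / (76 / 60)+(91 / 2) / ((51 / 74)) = 54028 / 969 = 55.76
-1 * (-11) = 11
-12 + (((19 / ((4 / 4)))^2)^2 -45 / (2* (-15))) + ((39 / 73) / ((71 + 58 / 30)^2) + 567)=11434639970845 / 87369028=130877.50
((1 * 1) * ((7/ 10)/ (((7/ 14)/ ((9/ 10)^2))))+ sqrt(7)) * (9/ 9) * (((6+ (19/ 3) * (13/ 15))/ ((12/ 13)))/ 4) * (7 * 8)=987987/ 5000+ 47047 * sqrt(7)/ 270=658.61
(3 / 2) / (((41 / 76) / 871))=99294 / 41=2421.80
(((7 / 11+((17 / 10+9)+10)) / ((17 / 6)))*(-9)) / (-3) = 21123 / 935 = 22.59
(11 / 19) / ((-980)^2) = 11 / 18247600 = 0.00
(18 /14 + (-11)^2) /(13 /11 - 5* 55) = -0.45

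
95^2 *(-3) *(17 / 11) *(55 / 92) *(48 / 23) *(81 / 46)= -1118468250 / 12167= -91926.38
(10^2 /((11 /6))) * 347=208200 /11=18927.27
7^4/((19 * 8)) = 2401/152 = 15.80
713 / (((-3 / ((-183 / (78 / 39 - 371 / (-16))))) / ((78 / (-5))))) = -134688 / 5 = -26937.60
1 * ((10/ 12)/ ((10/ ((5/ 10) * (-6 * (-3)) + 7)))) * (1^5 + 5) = 8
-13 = -13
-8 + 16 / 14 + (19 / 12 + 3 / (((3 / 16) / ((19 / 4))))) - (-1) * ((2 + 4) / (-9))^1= 70.06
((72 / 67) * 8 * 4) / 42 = 384 / 469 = 0.82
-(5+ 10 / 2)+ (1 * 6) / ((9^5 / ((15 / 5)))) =-65608 / 6561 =-10.00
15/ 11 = 1.36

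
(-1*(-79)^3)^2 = 243087455521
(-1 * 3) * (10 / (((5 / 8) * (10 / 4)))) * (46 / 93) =-9.50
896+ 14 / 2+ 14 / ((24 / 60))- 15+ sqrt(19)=927.36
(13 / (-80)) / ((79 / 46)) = -0.09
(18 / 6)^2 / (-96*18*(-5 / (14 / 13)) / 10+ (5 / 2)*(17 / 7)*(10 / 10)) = 126 / 11317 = 0.01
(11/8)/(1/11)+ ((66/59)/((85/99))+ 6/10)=683159/40120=17.03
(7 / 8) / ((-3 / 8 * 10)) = -7 / 30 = -0.23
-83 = -83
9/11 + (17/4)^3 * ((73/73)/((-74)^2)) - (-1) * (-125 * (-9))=4340200219/3855104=1125.83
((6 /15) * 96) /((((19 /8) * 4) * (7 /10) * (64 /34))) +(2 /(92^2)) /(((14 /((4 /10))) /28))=2158453 /703570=3.07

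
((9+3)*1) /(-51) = -4 /17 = -0.24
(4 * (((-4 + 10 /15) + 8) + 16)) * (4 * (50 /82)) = 24800 /123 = 201.63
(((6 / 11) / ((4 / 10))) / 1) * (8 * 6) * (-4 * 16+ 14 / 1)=-36000 / 11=-3272.73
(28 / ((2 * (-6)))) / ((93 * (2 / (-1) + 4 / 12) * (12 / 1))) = 7 / 5580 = 0.00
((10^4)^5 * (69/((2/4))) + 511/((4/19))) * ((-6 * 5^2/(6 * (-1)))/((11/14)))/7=1380000000000000000242725/22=62727272727272727283760.23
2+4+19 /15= 109 /15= 7.27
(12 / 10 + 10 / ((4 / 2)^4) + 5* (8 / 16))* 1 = 173 / 40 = 4.32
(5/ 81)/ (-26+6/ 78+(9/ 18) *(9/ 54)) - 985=-107204705/ 108837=-985.00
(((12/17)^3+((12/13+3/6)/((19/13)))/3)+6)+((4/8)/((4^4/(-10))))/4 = 6.67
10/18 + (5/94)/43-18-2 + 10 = -9.44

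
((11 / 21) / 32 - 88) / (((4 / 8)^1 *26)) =-59125 / 8736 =-6.77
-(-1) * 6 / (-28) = -3 / 14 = -0.21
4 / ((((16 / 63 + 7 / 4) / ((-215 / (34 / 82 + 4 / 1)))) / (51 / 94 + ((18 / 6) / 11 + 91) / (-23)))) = 333.03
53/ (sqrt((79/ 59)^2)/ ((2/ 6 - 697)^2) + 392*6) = 13659048700/ 606152501511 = 0.02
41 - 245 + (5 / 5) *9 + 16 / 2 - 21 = -208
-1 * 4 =-4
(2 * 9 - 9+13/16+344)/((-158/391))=-2213451/2528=-875.57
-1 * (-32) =32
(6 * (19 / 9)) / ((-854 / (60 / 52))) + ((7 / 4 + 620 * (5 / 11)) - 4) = 68278671 / 244244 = 279.55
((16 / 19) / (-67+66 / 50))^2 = 40000 / 243328801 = 0.00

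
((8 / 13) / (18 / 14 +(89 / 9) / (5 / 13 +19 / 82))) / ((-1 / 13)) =-331128 / 717335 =-0.46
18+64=82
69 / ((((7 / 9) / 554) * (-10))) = -172017 / 35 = -4914.77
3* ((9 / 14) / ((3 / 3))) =27 / 14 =1.93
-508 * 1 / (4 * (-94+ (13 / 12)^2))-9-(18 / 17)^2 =-33813243 / 3863063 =-8.75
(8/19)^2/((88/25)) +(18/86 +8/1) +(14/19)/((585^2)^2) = 165178824197452693/19998241423070625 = 8.26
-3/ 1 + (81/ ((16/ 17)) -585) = -8031/ 16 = -501.94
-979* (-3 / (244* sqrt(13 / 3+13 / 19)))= 267* sqrt(16302) / 6344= 5.37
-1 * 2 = -2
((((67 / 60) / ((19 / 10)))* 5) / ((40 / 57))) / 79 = 67 / 1264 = 0.05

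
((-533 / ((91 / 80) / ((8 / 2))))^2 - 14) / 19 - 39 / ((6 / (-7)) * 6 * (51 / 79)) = 105352525927 / 569772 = 184902.95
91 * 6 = 546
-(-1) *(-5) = -5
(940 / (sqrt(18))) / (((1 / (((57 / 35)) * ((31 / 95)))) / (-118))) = -343852 * sqrt(2) / 35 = -13893.72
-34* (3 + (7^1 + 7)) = -578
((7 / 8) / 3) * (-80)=-70 / 3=-23.33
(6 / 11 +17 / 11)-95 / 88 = 89 / 88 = 1.01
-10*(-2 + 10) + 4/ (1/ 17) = -12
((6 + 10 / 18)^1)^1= 59 / 9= 6.56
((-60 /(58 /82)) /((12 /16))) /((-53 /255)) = 836400 /1537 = 544.18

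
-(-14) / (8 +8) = 7 / 8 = 0.88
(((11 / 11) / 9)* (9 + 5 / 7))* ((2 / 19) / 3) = 136 / 3591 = 0.04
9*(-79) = -711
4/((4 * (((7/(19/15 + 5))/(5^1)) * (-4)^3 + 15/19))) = -893/12063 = -0.07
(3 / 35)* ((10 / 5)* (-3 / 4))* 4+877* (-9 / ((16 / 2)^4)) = -349983 / 143360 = -2.44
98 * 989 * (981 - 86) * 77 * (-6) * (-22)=881678111160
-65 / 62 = -1.05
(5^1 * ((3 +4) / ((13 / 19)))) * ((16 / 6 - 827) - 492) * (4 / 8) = -2626085 / 78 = -33667.76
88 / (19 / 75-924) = -6600 / 69281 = -0.10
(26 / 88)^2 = 0.09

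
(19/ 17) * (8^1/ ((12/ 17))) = 38/ 3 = 12.67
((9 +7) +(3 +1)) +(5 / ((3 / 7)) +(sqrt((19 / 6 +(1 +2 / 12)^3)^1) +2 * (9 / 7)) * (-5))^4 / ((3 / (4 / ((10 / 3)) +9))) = 541056875 * sqrt(6162) / 2000376 +5769335570245 / 112021056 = 72734.30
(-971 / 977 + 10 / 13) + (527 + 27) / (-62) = -3606620 / 393731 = -9.16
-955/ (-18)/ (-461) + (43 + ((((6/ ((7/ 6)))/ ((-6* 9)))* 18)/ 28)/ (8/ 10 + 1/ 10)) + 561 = 245513153/ 406602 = 603.82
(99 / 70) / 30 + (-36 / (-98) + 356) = 1746431 / 4900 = 356.41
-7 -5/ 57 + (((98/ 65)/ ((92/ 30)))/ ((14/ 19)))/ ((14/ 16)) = -107800/ 17043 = -6.33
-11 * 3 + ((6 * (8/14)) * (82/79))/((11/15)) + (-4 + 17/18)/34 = -105120593/3722796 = -28.24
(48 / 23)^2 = 2304 / 529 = 4.36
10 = 10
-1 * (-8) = 8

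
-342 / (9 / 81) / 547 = -3078 / 547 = -5.63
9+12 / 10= 51 / 5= 10.20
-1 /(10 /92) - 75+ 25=-296 /5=-59.20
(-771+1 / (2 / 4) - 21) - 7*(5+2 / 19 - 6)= -14891 / 19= -783.74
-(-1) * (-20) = -20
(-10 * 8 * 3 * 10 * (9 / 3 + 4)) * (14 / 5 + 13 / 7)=-78240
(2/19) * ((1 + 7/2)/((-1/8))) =-72/19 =-3.79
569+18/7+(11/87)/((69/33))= 8006848/14007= 571.63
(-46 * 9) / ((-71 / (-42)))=-17388 / 71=-244.90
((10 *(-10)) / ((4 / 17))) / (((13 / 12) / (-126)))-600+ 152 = 636776 / 13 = 48982.77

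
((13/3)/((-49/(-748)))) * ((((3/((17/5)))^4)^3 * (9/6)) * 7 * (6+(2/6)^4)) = 223102832519531250/239903274153431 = 929.97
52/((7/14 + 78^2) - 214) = 0.01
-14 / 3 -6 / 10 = -79 / 15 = -5.27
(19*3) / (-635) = -57 / 635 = -0.09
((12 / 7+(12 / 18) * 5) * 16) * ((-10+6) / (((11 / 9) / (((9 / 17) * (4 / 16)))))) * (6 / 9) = -30528 / 1309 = -23.32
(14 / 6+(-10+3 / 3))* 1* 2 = -40 / 3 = -13.33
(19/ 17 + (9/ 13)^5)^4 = 2.66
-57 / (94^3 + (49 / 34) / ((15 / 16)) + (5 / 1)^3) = -14535 / 211831187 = -0.00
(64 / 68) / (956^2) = 1 / 971057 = 0.00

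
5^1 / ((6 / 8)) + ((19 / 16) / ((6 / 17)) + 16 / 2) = 577 / 32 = 18.03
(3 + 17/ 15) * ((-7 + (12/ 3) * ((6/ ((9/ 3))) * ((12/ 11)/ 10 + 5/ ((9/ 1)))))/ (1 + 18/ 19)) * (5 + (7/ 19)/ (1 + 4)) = -24893372/ 1373625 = -18.12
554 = 554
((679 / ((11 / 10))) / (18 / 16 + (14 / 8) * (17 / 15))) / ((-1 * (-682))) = 0.29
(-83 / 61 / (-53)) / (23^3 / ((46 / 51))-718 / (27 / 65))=4482 / 2053255669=0.00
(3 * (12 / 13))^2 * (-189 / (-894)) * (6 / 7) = 34992 / 25181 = 1.39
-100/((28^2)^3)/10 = -5/240945152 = -0.00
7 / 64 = 0.11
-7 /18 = -0.39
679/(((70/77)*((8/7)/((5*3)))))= 156849/16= 9803.06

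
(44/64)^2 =121/256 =0.47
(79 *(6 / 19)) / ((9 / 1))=158 / 57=2.77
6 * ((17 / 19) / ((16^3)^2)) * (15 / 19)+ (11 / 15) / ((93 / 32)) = 1065958262951 / 4224461045760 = 0.25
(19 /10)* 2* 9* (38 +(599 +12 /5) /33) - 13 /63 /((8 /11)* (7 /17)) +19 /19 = 1865869267 /970200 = 1923.18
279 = 279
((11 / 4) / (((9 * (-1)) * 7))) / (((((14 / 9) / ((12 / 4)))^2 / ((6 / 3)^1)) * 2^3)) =-891 / 21952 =-0.04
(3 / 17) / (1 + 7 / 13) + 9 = 3099 / 340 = 9.11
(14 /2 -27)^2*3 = 1200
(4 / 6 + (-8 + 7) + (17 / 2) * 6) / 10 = 76 / 15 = 5.07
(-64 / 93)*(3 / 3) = -64 / 93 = -0.69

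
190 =190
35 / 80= 7 / 16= 0.44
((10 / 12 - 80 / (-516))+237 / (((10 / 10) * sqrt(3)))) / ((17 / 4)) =10 / 43+316 * sqrt(3) / 17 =32.43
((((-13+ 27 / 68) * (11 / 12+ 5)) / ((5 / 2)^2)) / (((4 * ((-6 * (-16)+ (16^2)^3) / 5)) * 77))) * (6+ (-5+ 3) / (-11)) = -60847 / 852622995840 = -0.00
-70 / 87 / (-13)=70 / 1131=0.06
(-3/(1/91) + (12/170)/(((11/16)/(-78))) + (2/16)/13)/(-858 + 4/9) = 245919033/750498320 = 0.33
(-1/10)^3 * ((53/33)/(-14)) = 53/462000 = 0.00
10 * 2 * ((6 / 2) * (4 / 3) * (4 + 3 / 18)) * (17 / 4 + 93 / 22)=93250 / 33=2825.76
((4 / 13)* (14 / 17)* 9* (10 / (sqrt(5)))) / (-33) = -336* sqrt(5) / 2431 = -0.31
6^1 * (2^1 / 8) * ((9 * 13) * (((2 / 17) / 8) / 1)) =351 / 136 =2.58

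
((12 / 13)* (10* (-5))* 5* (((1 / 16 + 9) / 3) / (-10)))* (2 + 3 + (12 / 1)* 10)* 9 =78425.48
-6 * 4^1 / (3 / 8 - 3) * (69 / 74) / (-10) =-1104 / 1295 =-0.85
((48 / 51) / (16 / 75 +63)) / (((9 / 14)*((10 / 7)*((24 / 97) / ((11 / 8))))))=23765 / 263772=0.09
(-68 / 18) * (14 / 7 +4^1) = -68 / 3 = -22.67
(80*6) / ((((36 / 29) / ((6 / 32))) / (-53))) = -7685 / 2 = -3842.50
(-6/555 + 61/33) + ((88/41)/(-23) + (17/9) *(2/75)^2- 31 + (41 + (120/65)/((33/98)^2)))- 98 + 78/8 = -669312188417179/11113917457500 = -60.22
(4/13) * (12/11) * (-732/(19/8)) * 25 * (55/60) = -585600/247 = -2370.85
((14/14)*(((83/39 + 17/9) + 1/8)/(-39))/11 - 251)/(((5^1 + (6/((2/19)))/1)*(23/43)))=-4334031103/572601744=-7.57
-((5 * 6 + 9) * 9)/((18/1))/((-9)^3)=13/486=0.03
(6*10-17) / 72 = 43 / 72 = 0.60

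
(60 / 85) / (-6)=-2 / 17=-0.12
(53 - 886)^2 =693889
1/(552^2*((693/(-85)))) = -85/211159872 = -0.00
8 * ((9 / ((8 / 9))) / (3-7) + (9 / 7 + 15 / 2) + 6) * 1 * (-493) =-1353285 / 28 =-48331.61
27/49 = 0.55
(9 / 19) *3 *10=270 / 19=14.21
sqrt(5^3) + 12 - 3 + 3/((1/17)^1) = 5 * sqrt(5) + 60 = 71.18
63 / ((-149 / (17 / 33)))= -357 / 1639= -0.22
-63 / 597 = -0.11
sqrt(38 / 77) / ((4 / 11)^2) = 11 * sqrt(2926) / 112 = 5.31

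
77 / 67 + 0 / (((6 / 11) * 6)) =77 / 67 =1.15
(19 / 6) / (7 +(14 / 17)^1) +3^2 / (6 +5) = 565 / 462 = 1.22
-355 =-355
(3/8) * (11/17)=33/136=0.24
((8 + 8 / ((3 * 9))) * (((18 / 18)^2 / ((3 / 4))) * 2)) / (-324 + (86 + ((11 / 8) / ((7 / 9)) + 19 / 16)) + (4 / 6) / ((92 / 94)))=-4616192 / 48901347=-0.09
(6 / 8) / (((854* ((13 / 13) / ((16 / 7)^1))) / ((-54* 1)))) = -324 / 2989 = -0.11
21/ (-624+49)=-21/ 575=-0.04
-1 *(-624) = 624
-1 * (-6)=6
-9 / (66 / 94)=-141 / 11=-12.82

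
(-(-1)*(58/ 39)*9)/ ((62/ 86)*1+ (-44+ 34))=-2494/ 1729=-1.44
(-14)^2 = 196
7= 7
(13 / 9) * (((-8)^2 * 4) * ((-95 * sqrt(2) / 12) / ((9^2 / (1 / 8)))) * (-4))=39520 * sqrt(2) / 2187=25.56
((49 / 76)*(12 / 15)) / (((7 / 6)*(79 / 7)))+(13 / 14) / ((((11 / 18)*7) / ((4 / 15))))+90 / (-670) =-10101081 / 271028065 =-0.04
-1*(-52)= 52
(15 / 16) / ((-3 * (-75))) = 1 / 240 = 0.00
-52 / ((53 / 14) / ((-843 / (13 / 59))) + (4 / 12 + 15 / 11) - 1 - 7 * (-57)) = -132764632 / 1020490187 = -0.13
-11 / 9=-1.22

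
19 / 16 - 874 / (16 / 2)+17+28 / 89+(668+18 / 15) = 4118579 / 7120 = 578.45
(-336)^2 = 112896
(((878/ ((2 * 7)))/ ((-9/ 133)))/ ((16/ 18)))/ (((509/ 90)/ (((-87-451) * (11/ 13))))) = 1110645855/ 13234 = 83923.67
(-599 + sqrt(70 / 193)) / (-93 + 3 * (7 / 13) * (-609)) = 7787 / 13998 - 13 * sqrt(13510) / 2701614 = 0.56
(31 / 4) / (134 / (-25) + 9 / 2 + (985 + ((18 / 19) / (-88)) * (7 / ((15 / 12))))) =161975 / 20567266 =0.01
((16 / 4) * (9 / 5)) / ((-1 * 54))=-2 / 15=-0.13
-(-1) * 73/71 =73/71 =1.03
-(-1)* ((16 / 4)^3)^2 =4096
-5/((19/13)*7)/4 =-65/532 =-0.12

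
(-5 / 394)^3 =-125 / 61162984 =-0.00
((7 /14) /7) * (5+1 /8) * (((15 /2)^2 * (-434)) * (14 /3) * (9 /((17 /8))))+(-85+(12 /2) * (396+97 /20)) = -14816479 /85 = -174311.52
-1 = -1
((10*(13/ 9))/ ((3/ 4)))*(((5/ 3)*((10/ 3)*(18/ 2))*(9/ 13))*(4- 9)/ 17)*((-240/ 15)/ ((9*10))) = 16000/ 459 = 34.86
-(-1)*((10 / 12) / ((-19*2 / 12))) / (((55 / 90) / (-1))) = 90 / 209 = 0.43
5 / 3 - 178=-529 / 3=-176.33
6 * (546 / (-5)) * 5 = -3276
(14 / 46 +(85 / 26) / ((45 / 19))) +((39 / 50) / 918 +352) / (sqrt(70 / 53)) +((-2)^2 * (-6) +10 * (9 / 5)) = -23225 / 5382 +5385613 * sqrt(3710) / 1071000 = 301.97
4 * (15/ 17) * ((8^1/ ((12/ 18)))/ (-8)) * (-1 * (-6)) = -31.76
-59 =-59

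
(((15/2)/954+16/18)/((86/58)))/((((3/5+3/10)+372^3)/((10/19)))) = 1240475/200617707259701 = 0.00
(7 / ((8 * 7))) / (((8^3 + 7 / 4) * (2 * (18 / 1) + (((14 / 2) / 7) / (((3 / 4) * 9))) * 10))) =9 / 1386440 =0.00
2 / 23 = 0.09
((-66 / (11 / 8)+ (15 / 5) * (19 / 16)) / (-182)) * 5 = 3555 / 2912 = 1.22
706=706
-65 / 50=-13 / 10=-1.30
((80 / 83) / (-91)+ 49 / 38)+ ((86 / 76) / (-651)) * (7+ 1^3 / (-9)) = 1402535 / 1107054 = 1.27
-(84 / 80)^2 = -441 / 400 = -1.10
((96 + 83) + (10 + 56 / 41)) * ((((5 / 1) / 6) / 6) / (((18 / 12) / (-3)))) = -39025 / 738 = -52.88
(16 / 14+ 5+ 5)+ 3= 99 / 7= 14.14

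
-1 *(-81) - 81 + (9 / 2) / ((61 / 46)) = 207 / 61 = 3.39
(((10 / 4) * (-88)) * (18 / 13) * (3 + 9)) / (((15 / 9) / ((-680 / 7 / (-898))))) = -9694080 / 40859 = -237.26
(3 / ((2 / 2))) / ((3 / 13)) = 13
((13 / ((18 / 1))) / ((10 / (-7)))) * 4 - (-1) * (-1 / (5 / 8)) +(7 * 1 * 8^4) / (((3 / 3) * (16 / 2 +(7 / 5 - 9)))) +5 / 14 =45156343 / 630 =71676.73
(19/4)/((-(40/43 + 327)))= -817/56404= -0.01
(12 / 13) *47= 564 / 13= 43.38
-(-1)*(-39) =-39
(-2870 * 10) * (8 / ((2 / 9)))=-1033200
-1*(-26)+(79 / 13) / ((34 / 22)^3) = 1765743 / 63869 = 27.65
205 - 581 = -376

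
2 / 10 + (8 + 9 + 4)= 106 / 5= 21.20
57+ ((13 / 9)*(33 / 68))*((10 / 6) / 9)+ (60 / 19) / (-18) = 5960389 / 104652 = 56.95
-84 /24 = -7 /2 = -3.50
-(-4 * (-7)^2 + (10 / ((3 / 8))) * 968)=-76852 / 3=-25617.33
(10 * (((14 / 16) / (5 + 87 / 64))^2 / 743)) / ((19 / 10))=0.00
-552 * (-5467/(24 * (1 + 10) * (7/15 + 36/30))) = 34293/5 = 6858.60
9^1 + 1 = 10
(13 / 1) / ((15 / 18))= 78 / 5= 15.60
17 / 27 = 0.63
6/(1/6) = 36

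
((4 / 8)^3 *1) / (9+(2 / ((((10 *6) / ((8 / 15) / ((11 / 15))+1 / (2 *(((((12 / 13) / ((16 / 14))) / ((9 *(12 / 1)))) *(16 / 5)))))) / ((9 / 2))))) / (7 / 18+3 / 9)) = 5005 / 540153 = 0.01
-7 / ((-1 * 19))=7 / 19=0.37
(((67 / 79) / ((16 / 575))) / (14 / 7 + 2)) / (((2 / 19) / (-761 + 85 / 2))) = -1051848075 / 20224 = -52009.89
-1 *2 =-2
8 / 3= 2.67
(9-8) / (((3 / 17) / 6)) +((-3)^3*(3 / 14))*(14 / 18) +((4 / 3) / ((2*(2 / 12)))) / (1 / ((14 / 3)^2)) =2099 / 18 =116.61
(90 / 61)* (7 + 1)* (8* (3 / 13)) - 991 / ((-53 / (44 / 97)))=30.27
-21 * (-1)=21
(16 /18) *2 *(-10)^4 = 160000 /9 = 17777.78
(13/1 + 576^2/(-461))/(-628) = 325783/289508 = 1.13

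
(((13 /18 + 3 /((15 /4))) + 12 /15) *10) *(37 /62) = 7733 /558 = 13.86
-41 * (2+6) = -328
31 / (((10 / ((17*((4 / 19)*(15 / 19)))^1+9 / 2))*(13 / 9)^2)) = 13280679 / 1220180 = 10.88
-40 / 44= -0.91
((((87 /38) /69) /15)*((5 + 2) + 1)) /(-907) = -116 /5945385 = -0.00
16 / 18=8 / 9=0.89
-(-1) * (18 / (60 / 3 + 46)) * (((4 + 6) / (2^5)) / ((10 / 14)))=21 / 176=0.12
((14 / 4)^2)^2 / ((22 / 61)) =146461 / 352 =416.08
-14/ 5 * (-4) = 56/ 5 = 11.20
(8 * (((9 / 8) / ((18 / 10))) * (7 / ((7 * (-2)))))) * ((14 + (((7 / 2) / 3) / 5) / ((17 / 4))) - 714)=89243 / 51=1749.86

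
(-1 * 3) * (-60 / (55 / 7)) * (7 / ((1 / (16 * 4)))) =112896 / 11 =10263.27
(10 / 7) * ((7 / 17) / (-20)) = -1 / 34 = -0.03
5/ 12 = 0.42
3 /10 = 0.30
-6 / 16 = -3 / 8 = -0.38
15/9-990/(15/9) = -1777/3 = -592.33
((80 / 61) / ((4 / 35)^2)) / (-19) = -6125 / 1159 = -5.28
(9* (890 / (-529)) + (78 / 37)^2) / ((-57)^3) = 0.00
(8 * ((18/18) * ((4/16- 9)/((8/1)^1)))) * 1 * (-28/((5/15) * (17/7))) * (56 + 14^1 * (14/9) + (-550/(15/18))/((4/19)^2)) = -914583775/204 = -4483253.80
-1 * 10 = -10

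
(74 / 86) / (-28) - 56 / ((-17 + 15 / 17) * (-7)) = -86941 / 164948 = -0.53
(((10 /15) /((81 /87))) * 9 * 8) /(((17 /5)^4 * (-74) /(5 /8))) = -90625 /27812493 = -0.00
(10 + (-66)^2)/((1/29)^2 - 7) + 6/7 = -12833663/20601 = -622.96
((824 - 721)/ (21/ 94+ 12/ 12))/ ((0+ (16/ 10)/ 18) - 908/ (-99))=159753/ 17572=9.09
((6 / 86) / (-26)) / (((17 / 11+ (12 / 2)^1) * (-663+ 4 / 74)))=1221 / 2276144026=0.00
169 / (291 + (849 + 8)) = 169 / 1148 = 0.15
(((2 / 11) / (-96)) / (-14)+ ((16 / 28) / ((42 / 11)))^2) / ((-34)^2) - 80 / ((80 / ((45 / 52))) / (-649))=64199611708321 / 114308498304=561.63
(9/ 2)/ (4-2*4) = -9/ 8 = -1.12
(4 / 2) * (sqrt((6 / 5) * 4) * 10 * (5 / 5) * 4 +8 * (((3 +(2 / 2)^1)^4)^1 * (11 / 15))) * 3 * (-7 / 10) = -157696 / 25-336 * sqrt(30) / 5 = -6675.91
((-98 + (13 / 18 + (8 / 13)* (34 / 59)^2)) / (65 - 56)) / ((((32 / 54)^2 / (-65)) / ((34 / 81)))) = 6721080815 / 8020224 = 838.02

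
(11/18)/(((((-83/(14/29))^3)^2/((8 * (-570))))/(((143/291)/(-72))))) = 0.00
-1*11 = -11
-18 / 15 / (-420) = 1 / 350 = 0.00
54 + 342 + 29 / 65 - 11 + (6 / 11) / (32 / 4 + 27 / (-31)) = 4686028 / 12155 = 385.52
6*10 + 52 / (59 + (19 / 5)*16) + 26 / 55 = 2006574 / 32945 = 60.91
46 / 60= 23 / 30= 0.77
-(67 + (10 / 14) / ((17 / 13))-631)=67051 / 119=563.45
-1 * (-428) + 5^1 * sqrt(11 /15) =sqrt(165) /3 + 428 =432.28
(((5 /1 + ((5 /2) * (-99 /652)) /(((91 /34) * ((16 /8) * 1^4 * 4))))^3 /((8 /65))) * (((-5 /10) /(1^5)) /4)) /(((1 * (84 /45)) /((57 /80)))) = -11307983758442972004375 /235858515532137365504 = -47.94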